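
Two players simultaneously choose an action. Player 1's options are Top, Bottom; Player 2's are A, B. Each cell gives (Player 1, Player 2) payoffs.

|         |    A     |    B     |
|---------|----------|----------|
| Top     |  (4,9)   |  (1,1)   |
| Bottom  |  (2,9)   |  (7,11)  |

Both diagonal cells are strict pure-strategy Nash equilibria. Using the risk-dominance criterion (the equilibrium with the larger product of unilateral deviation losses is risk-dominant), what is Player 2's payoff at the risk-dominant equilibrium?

At (Top, A): Player 1 loses 4 − 2 = 2 by deviating; Player 2 loses 9 − 1 = 8. Product = 2·8 = 16.
At (Bottom, B): Player 1 loses 7 − 1 = 6 by deviating; Player 2 loses 11 − 9 = 2. Product = 6·2 = 12.
16 > 12, so (Top, A) is risk-dominant. Player 2's payoff there is 9.

9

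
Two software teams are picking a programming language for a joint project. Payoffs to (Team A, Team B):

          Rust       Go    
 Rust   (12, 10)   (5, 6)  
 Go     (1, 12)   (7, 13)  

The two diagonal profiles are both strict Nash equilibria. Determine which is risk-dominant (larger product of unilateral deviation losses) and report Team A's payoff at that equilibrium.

12

At both Rust: Team A loses 12 − 1 = 11 by deviating; Team B loses 10 − 6 = 4. Product = 11·4 = 44.
At both Go: Team A loses 7 − 5 = 2 by deviating; Team B loses 13 − 12 = 1. Product = 2·1 = 2.
44 > 2, so both Rust is risk-dominant. Team A's payoff there is 12.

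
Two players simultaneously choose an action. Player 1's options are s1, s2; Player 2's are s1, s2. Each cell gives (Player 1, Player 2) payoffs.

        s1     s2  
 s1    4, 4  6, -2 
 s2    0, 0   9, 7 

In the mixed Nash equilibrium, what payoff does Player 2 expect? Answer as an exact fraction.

Player 1 mixes with probability p on s1, chosen so Player 2 is indifferent: 4p + 0(1−p) = (-2)p + 7(1−p) gives p = 7/13.
Player 2's expected payoff is 4·7/13 + 0·6/13 = 28/13.

28/13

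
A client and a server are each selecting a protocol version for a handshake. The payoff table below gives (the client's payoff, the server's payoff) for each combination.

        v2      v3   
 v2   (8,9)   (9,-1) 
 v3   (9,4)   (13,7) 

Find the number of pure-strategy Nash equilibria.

Both v3: the client gets 13 (best alternative 9); the server gets 7 (best alternative 4). Neither deviates — NE.
Both v2 is not a NE: the client would switch to v3 (9 > 8).
No other cell survives both best-response checks, so there is 1 pure NE.

1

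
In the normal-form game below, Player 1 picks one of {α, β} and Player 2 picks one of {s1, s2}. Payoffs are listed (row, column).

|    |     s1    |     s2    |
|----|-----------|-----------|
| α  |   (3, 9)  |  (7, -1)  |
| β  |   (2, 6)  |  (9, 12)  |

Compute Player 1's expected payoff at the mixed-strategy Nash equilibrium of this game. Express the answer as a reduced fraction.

Player 2 mixes with probability q on s1, chosen so Player 1 is indifferent: 3q + 7(1−q) = 2q + 9(1−q) gives q = 2/3.
Player 1's expected payoff (from either row, since indifferent) is 3·2/3 + 7·1/3 = 13/3.

13/3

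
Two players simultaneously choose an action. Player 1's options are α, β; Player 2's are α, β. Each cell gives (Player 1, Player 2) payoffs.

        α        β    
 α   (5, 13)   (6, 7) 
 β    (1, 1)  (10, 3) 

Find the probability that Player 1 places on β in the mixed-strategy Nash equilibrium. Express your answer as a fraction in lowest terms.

3/4

Player 1's mix p on α must make Player 2 indifferent between α and β.
Player 2's payoff from α: 13p + 1(1−p). From β: 7p + 3(1−p).
Set equal: 6p = 2(1−p) → p = 2/8 = 1/4.
Probability on β is 1 − 1/4 = 3/4.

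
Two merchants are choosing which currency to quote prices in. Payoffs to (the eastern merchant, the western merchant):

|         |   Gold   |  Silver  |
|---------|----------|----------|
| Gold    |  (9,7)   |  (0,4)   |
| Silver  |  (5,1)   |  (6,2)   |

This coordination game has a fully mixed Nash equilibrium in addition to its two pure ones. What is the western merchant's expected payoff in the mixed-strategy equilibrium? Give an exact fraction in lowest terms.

The eastern merchant mixes with probability p on Gold, chosen so the western merchant is indifferent: 7p + 1(1−p) = 4p + 2(1−p) gives p = 1/4.
The western merchant's expected payoff is 7·1/4 + 1·3/4 = 5/2.

5/2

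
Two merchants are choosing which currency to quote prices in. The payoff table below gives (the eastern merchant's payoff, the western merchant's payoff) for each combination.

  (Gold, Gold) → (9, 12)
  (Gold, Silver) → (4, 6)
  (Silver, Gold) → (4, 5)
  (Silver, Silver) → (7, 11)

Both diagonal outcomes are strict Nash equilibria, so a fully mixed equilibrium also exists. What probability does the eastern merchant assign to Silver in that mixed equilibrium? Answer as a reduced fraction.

The eastern merchant's mix p on Gold must make the western merchant indifferent between Gold and Silver.
The western merchant's payoff from Gold: 12p + 5(1−p). From Silver: 6p + 11(1−p).
Set equal: 6p = 6(1−p) → p = 6/12 = 1/2.
Probability on Silver is 1 − 1/2 = 1/2.

1/2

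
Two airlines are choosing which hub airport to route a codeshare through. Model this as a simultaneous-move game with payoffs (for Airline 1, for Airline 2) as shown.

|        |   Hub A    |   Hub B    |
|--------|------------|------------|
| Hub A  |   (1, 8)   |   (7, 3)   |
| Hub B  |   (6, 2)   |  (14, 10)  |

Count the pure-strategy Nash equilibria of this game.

1

Both Hub B: Airline 1 gets 14 (best alternative 7); Airline 2 gets 10 (best alternative 2). Neither deviates — NE.
Both Hub A is not a NE: Airline 1 would switch to Hub B (6 > 1).
No other cell survives both best-response checks, so there is 1 pure NE.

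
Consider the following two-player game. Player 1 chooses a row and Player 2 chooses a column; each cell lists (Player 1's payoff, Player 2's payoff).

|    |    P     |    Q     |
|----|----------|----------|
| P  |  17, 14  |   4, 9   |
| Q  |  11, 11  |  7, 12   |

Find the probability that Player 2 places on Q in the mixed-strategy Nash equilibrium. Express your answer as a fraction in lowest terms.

Player 2's mix q on P must make Player 1 indifferent between P and Q.
Player 1's payoff from P: 17q + 4(1−q). From Q: 11q + 7(1−q).
Set equal: 6q = 3(1−q) → q = 3/9 = 1/3.
Probability on Q is 1 − 1/3 = 2/3.

2/3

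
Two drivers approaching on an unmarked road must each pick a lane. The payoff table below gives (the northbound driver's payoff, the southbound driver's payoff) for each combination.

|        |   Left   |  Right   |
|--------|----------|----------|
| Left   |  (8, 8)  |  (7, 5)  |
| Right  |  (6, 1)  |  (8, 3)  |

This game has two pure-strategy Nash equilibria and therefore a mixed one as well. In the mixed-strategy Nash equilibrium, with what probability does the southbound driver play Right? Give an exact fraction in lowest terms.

2/3

The southbound driver's mix q on Left must make the northbound driver indifferent between Left and Right.
The northbound driver's payoff from Left: 8q + 7(1−q). From Right: 6q + 8(1−q).
Set equal: 2q = 1(1−q) → q = 1/3.
Probability on Right is 1 − 1/3 = 2/3.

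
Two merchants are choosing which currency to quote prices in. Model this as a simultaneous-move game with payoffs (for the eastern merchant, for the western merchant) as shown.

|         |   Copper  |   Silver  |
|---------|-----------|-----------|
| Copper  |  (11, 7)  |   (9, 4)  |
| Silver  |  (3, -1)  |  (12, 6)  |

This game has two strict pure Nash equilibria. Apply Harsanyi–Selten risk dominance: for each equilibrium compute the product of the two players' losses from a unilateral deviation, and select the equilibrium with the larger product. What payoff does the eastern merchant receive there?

At both Copper: the eastern merchant loses 11 − 3 = 8 by deviating; the western merchant loses 7 − 4 = 3. Product = 8·3 = 24.
At both Silver: the eastern merchant loses 12 − 9 = 3 by deviating; the western merchant loses 6 − (-1) = 7. Product = 3·7 = 21.
24 > 21, so both Copper is risk-dominant. The eastern merchant's payoff there is 11.

11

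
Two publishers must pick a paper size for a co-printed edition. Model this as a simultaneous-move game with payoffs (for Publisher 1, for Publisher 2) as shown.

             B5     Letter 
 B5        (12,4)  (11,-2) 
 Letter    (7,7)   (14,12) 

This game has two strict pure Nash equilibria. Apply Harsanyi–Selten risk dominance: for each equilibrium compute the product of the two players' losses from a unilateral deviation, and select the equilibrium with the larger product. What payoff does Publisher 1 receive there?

12

At both B5: Publisher 1 loses 12 − 7 = 5 by deviating; Publisher 2 loses 4 − (-2) = 6. Product = 5·6 = 30.
At both Letter: Publisher 1 loses 14 − 11 = 3 by deviating; Publisher 2 loses 12 − 7 = 5. Product = 3·5 = 15.
30 > 15, so both B5 is risk-dominant. Publisher 1's payoff there is 12.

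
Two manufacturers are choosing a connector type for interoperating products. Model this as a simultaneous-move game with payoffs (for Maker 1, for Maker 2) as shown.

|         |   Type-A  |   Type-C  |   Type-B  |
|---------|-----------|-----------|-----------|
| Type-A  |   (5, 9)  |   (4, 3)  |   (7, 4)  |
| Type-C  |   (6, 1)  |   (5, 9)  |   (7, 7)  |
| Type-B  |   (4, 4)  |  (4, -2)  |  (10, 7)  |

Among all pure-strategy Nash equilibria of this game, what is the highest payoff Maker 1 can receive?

10

Both Type-C is a pure NE (Maker 1: 5 ≥ 4; Maker 2: 9 ≥ 7). Maker 1 gets 5.
Both Type-B is a pure NE (Maker 1: 10 ≥ 7; Maker 2: 7 ≥ 4). Maker 1 gets 10.
Every other cell has a profitable deviation for at least one player. Highest of {5, 10} is 10.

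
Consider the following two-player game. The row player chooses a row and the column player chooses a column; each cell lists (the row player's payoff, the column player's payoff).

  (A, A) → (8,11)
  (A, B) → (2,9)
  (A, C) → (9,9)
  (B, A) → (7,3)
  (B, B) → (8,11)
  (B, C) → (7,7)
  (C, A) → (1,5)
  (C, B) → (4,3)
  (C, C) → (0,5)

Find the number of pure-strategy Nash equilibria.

2

Both A: the row player gets 8 (best alternative 7); the column player gets 11 (best alternative 9). Neither deviates — NE.
Both B: the row player gets 8 (best alternative 4); the column player gets 11 (best alternative 7). Neither deviates — NE.
Both C is not a NE: the row player would switch to A (9 > 0).
No other cell survives both best-response checks, so there are 2 pure NE.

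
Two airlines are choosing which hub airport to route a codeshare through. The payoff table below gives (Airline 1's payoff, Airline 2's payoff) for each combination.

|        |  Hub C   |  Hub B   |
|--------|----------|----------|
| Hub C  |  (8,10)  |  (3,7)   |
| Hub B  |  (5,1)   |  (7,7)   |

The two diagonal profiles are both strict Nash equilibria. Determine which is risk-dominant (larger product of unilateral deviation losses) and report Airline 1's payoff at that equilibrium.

7

At both Hub C: Airline 1 loses 8 − 5 = 3 by deviating; Airline 2 loses 10 − 7 = 3. Product = 3·3 = 9.
At both Hub B: Airline 1 loses 7 − 3 = 4 by deviating; Airline 2 loses 7 − 1 = 6. Product = 4·6 = 24.
24 > 9, so both Hub B is risk-dominant. Airline 1's payoff there is 7.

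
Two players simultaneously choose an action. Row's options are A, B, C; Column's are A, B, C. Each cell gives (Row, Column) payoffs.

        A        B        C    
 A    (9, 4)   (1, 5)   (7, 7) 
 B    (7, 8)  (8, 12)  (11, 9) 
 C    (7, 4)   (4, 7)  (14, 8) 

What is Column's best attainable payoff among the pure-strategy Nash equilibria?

12

Both B is a pure NE (Row: 8 ≥ 4; Column: 12 ≥ 9). Column gets 12.
Both C is a pure NE (Row: 14 ≥ 11; Column: 8 ≥ 7). Column gets 8.
Every other cell has a profitable deviation for at least one player. Highest of {12, 8} is 12.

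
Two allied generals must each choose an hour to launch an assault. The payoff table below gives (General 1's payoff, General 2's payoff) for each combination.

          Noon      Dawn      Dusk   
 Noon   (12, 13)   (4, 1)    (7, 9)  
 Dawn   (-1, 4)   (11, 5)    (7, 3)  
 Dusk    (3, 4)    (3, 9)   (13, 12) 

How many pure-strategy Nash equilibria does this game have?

Both Noon: General 1 gets 12 (best alternative 3); General 2 gets 13 (best alternative 9). Neither deviates — NE.
Both Dawn: General 1 gets 11 (best alternative 4); General 2 gets 5 (best alternative 4). Neither deviates — NE.
Both Dusk: General 1 gets 13 (best alternative 7); General 2 gets 12 (best alternative 9). Neither deviates — NE.
(Dusk, Dawn) is not a NE: General 1 would switch to Dawn (11 > 3).
No other cell survives both best-response checks, so there are 3 pure NE.

3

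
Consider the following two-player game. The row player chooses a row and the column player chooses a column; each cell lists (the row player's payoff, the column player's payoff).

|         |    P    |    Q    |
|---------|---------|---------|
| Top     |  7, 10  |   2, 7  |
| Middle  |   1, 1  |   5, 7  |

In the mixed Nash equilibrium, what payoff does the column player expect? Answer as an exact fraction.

The row player mixes with probability p on Top, chosen so the column player is indifferent: 10p + 1(1−p) = 7p + 7(1−p) gives p = 2/3.
The column player's expected payoff is 10·2/3 + 1·1/3 = 7.

7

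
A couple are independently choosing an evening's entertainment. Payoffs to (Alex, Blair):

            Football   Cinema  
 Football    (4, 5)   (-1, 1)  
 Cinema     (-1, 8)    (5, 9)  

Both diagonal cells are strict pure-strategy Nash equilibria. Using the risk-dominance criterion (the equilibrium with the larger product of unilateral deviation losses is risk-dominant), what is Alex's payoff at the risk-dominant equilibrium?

4

At both Football: Alex loses 4 − (-1) = 5 by deviating; Blair loses 5 − 1 = 4. Product = 5·4 = 20.
At both Cinema: Alex loses 5 − (-1) = 6 by deviating; Blair loses 9 − 8 = 1. Product = 6·1 = 6.
20 > 6, so both Football is risk-dominant. Alex's payoff there is 4.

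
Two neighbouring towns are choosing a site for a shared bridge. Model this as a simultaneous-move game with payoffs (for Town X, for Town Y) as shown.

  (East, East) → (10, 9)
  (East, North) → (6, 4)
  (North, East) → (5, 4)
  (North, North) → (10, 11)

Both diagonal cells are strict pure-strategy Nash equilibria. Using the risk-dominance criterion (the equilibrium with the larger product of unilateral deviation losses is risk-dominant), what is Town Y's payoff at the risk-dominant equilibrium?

At both East: Town X loses 10 − 5 = 5 by deviating; Town Y loses 9 − 4 = 5. Product = 5·5 = 25.
At both North: Town X loses 10 − 6 = 4 by deviating; Town Y loses 11 − 4 = 7. Product = 4·7 = 28.
28 > 25, so both North is risk-dominant. Town Y's payoff there is 11.

11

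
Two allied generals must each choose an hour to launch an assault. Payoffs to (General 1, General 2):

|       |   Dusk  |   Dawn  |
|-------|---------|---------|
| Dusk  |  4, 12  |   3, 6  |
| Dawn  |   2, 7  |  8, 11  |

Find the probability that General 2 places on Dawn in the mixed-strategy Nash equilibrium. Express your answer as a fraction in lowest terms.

2/7

General 2's mix q on Dusk must make General 1 indifferent between Dusk and Dawn.
General 1's payoff from Dusk: 4q + 3(1−q). From Dawn: 2q + 8(1−q).
Set equal: 2q = 5(1−q) → q = 5/7.
Probability on Dawn is 1 − 5/7 = 2/7.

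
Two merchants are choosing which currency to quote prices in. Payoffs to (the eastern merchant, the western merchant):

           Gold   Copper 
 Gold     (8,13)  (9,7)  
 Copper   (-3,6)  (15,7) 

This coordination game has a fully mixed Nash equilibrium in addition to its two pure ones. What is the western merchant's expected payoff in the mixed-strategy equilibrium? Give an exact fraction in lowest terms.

The eastern merchant mixes with probability p on Gold, chosen so the western merchant is indifferent: 13p + 6(1−p) = 7p + 7(1−p) gives p = 1/7.
The western merchant's expected payoff is 13·1/7 + 6·6/7 = 7.

7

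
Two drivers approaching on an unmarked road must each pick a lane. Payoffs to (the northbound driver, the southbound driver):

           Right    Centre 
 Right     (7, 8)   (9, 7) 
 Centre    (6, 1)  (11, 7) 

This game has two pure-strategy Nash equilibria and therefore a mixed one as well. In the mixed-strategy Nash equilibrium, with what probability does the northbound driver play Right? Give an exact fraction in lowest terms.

The northbound driver's mix p on Right must make the southbound driver indifferent between Right and Centre.
The southbound driver's payoff from Right: 8p + 1(1−p). From Centre: 7p + 7(1−p).
Set equal: 1p = 6(1−p) → p = 6/7.

6/7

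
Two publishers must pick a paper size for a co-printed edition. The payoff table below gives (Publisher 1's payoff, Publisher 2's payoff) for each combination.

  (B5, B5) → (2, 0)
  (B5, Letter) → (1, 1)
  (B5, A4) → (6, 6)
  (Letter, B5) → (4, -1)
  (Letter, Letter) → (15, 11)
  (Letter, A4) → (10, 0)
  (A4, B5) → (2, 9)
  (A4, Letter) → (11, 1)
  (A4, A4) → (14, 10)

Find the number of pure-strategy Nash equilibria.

Both Letter: Publisher 1 gets 15 (best alternative 11); Publisher 2 gets 11 (best alternative 0). Neither deviates — NE.
Both A4: Publisher 1 gets 14 (best alternative 10); Publisher 2 gets 10 (best alternative 9). Neither deviates — NE.
Both B5 is not a NE: Publisher 1 would switch to Letter (4 > 2).
No other cell survives both best-response checks, so there are 2 pure NE.

2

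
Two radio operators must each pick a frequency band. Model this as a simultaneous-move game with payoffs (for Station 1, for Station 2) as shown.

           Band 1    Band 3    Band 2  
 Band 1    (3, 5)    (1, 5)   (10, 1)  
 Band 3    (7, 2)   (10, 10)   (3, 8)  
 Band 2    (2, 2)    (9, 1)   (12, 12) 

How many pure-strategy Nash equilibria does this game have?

2

Both Band 3: Station 1 gets 10 (best alternative 9); Station 2 gets 10 (best alternative 8). Neither deviates — NE.
Both Band 2: Station 1 gets 12 (best alternative 10); Station 2 gets 12 (best alternative 2). Neither deviates — NE.
Both Band 1 is not a NE: Station 1 would switch to Band 3 (7 > 3).
No other cell survives both best-response checks, so there are 2 pure NE.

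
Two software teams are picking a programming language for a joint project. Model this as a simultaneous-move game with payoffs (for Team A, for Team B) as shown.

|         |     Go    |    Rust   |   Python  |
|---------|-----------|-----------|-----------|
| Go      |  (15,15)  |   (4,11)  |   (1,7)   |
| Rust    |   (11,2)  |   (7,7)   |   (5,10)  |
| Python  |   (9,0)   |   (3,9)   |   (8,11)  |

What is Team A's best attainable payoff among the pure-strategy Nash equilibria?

15

Both Go is a pure NE (Team A: 15 ≥ 11; Team B: 15 ≥ 11). Team A gets 15.
Both Python is a pure NE (Team A: 8 ≥ 5; Team B: 11 ≥ 9). Team A gets 8.
Every other cell has a profitable deviation for at least one player. Highest of {15, 8} is 15.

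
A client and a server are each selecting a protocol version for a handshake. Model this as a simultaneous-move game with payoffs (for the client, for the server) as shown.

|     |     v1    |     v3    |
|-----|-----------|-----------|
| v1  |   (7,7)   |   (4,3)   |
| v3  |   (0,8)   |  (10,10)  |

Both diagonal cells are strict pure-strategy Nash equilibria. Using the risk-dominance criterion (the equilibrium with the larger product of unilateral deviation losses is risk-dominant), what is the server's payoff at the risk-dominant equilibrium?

At both v1: the client loses 7 − 0 = 7 by deviating; the server loses 7 − 3 = 4. Product = 7·4 = 28.
At both v3: the client loses 10 − 4 = 6 by deviating; the server loses 10 − 8 = 2. Product = 6·2 = 12.
28 > 12, so both v1 is risk-dominant. The server's payoff there is 7.

7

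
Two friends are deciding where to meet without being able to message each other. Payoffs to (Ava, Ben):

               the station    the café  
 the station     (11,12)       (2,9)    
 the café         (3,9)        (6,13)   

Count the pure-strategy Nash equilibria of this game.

Both the station: Ava gets 11 (best alternative 3); Ben gets 12 (best alternative 9). Neither deviates — NE.
Both the café: Ava gets 6 (best alternative 2); Ben gets 13 (best alternative 9). Neither deviates — NE.
(the station, the café) is not a NE: Ava would switch to the café (6 > 2).
No other cell survives both best-response checks, so there are 2 pure NE.

2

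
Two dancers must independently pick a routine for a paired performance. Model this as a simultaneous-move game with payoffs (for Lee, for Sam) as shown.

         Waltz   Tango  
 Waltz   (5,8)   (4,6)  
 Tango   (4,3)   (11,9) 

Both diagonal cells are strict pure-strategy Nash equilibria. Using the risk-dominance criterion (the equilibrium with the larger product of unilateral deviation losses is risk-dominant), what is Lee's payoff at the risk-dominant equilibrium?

11

At both Waltz: Lee loses 5 − 4 = 1 by deviating; Sam loses 8 − 6 = 2. Product = 1·2 = 2.
At both Tango: Lee loses 11 − 4 = 7 by deviating; Sam loses 9 − 3 = 6. Product = 7·6 = 42.
42 > 2, so both Tango is risk-dominant. Lee's payoff there is 11.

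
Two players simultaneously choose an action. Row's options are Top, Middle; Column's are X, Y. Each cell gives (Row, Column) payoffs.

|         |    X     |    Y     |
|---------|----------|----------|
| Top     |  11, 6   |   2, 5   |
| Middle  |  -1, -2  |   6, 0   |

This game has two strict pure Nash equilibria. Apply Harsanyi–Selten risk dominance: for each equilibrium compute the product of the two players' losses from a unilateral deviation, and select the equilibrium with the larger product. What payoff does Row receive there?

11

At (Top, X): Row loses 11 − (-1) = 12 by deviating; Column loses 6 − 5 = 1. Product = 12·1 = 12.
At (Middle, Y): Row loses 6 − 2 = 4 by deviating; Column loses 0 − (-2) = 2. Product = 4·2 = 8.
12 > 8, so (Top, X) is risk-dominant. Row's payoff there is 11.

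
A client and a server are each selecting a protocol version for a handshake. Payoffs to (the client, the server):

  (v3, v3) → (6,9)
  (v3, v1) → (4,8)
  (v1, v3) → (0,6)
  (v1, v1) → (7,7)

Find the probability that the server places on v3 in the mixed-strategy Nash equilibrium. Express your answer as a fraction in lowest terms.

The server's mix q on v3 must make the client indifferent between v3 and v1.
The client's payoff from v3: 6q + 4(1−q). From v1: 0q + 7(1−q).
Set equal: 6q = 3(1−q) → q = 3/9 = 1/3.

1/3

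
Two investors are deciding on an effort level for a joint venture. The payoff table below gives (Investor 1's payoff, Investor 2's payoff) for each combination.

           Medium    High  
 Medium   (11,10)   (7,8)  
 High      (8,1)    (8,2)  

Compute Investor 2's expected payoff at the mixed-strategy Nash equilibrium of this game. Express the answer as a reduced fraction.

4

Investor 1 mixes with probability p on Medium, chosen so Investor 2 is indifferent: 10p + 1(1−p) = 8p + 2(1−p) gives p = 1/3.
Investor 2's expected payoff is 10·1/3 + 1·2/3 = 4.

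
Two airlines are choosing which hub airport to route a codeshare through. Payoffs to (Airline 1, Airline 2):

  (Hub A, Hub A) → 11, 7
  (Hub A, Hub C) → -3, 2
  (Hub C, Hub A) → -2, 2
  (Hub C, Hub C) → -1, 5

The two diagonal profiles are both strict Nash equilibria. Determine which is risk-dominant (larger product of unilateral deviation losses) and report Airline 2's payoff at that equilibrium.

7

At both Hub A: Airline 1 loses 11 − (-2) = 13 by deviating; Airline 2 loses 7 − 2 = 5. Product = 13·5 = 65.
At both Hub C: Airline 1 loses -1 − (-3) = 2 by deviating; Airline 2 loses 5 − 2 = 3. Product = 2·3 = 6.
65 > 6, so both Hub A is risk-dominant. Airline 2's payoff there is 7.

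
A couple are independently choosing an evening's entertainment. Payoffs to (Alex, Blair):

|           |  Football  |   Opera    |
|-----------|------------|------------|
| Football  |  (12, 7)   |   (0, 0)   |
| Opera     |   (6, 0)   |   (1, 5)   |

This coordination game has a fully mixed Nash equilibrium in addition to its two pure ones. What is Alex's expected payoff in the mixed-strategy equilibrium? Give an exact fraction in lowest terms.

Blair mixes with probability q on Football, chosen so Alex is indifferent: 12q + 0(1−q) = 6q + 1(1−q) gives q = 1/7.
Alex's expected payoff (from either row, since indifferent) is 12·1/7 + 0·6/7 = 12/7.

12/7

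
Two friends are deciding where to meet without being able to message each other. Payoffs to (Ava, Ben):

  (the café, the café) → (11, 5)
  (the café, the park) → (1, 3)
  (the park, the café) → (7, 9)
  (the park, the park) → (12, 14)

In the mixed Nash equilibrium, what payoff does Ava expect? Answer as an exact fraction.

25/3

Ben mixes with probability q on the café, chosen so Ava is indifferent: 11q + 1(1−q) = 7q + 12(1−q) gives q = 11/15.
Ava's expected payoff (from either row, since indifferent) is 11·11/15 + 1·4/15 = 25/3.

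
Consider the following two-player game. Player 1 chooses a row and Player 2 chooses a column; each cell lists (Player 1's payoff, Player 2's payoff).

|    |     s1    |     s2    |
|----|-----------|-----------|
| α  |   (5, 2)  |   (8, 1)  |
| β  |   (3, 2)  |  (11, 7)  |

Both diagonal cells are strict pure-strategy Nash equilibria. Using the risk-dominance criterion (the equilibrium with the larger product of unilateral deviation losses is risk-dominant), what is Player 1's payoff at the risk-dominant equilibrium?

At (α, s1): Player 1 loses 5 − 3 = 2 by deviating; Player 2 loses 2 − 1 = 1. Product = 2·1 = 2.
At (β, s2): Player 1 loses 11 − 8 = 3 by deviating; Player 2 loses 7 − 2 = 5. Product = 3·5 = 15.
15 > 2, so (β, s2) is risk-dominant. Player 1's payoff there is 11.

11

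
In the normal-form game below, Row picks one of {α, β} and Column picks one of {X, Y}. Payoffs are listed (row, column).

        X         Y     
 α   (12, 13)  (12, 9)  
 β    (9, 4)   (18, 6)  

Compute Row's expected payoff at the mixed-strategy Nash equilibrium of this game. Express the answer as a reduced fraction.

Column mixes with probability q on X, chosen so Row is indifferent: 12q + 12(1−q) = 9q + 18(1−q) gives q = 2/3.
Row's expected payoff (from either row, since indifferent) is 12·2/3 + 12·1/3 = 12.

12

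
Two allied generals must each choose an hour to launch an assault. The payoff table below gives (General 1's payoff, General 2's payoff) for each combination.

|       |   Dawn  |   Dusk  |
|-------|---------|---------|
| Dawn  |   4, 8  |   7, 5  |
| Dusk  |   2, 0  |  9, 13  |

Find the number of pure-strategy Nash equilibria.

2

Both Dawn: General 1 gets 4 (best alternative 2); General 2 gets 8 (best alternative 5). Neither deviates — NE.
Both Dusk: General 1 gets 9 (best alternative 7); General 2 gets 13 (best alternative 0). Neither deviates — NE.
(Dusk, Dawn) is not a NE: General 1 would switch to Dawn (4 > 2).
No other cell survives both best-response checks, so there are 2 pure NE.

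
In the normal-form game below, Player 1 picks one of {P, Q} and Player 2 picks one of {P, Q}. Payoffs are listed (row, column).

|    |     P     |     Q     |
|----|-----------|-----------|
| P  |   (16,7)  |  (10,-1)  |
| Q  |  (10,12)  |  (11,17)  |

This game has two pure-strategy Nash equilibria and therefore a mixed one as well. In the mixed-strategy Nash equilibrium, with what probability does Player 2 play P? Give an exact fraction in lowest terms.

Player 2's mix q on P must make Player 1 indifferent between P and Q.
Player 1's payoff from P: 16q + 10(1−q). From Q: 10q + 11(1−q).
Set equal: 6q = 1(1−q) → q = 1/7.

1/7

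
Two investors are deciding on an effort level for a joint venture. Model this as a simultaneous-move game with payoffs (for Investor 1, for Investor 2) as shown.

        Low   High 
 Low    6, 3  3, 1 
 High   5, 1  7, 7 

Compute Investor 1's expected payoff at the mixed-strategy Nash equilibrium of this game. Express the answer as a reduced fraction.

27/5

Investor 2 mixes with probability q on Low, chosen so Investor 1 is indifferent: 6q + 3(1−q) = 5q + 7(1−q) gives q = 4/5.
Investor 1's expected payoff (from either row, since indifferent) is 6·4/5 + 3·1/5 = 27/5.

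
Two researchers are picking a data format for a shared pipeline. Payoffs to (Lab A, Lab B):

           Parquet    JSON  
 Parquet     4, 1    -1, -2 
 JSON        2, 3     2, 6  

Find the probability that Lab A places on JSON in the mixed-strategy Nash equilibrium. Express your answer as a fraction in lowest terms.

Lab A's mix p on Parquet must make Lab B indifferent between Parquet and JSON.
Lab B's payoff from Parquet: 1p + 3(1−p). From JSON: (-2)p + 6(1−p).
Set equal: 3p = 3(1−p) → p = 3/6 = 1/2.
Probability on JSON is 1 − 1/2 = 1/2.

1/2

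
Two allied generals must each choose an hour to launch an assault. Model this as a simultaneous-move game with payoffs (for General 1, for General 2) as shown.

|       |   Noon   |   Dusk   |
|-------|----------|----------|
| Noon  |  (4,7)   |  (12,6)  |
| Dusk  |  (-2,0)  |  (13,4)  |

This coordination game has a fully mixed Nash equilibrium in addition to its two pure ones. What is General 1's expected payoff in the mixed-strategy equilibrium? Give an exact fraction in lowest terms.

General 2 mixes with probability q on Noon, chosen so General 1 is indifferent: 4q + 12(1−q) = (-2)q + 13(1−q) gives q = 1/7.
General 1's expected payoff (from either row, since indifferent) is 4·1/7 + 12·6/7 = 76/7.

76/7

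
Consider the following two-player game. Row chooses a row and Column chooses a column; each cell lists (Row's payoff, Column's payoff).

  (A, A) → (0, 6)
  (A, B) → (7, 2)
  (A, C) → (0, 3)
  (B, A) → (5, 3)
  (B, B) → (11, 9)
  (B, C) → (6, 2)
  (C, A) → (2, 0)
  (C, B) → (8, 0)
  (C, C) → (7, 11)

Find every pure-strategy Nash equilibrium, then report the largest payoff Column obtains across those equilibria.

Both B is a pure NE (Row: 11 ≥ 8; Column: 9 ≥ 3). Column gets 9.
Both C is a pure NE (Row: 7 ≥ 6; Column: 11 ≥ 0). Column gets 11.
Every other cell has a profitable deviation for at least one player. Highest of {9, 11} is 11.

11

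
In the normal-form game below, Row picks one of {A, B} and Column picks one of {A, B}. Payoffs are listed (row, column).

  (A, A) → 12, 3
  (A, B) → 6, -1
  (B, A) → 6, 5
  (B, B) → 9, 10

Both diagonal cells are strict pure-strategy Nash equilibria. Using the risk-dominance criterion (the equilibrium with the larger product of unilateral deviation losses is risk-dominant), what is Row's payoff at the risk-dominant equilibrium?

12

At both A: Row loses 12 − 6 = 6 by deviating; Column loses 3 − (-1) = 4. Product = 6·4 = 24.
At both B: Row loses 9 − 6 = 3 by deviating; Column loses 10 − 5 = 5. Product = 3·5 = 15.
24 > 15, so both A is risk-dominant. Row's payoff there is 12.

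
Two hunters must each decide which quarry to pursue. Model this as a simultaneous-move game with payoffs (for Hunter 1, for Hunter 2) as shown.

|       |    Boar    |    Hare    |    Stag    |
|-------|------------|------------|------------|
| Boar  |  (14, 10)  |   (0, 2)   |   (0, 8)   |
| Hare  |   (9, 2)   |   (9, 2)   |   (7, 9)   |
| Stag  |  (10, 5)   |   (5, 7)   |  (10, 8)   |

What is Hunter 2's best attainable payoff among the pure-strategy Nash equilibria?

Both Boar is a pure NE (Hunter 1: 14 ≥ 10; Hunter 2: 10 ≥ 8). Hunter 2 gets 10.
Both Stag is a pure NE (Hunter 1: 10 ≥ 7; Hunter 2: 8 ≥ 7). Hunter 2 gets 8.
Every other cell has a profitable deviation for at least one player. Highest of {10, 8} is 10.

10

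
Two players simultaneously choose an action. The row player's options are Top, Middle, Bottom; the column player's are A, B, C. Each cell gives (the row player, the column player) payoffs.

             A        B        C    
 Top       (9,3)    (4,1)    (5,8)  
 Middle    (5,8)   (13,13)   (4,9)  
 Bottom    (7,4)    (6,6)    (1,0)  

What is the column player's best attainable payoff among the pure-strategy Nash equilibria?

(Top, C) is a pure NE (the row player: 5 ≥ 4; the column player: 8 ≥ 3). The column player gets 8.
(Middle, B) is a pure NE (the row player: 13 ≥ 6; the column player: 13 ≥ 9). The column player gets 13.
Every other cell has a profitable deviation for at least one player. Highest of {8, 13} is 13.

13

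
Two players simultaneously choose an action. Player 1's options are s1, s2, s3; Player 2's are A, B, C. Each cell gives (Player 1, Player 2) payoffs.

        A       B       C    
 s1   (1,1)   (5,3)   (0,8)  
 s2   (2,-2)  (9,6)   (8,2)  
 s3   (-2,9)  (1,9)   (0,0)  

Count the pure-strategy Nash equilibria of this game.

(s2, B): Player 1 gets 9 (best alternative 5); Player 2 gets 6 (best alternative 2). Neither deviates — NE.
(s1, A) is not a NE: Player 1 would switch to s2 (2 > 1).
No other cell survives both best-response checks, so there is 1 pure NE.

1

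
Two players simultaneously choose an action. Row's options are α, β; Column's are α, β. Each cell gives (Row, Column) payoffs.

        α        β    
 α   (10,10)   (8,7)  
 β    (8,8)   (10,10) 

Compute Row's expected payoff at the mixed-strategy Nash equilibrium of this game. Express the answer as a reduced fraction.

Column mixes with probability q on α, chosen so Row is indifferent: 10q + 8(1−q) = 8q + 10(1−q) gives q = 1/2.
Row's expected payoff (from either row, since indifferent) is 10·1/2 + 8·1/2 = 9.

9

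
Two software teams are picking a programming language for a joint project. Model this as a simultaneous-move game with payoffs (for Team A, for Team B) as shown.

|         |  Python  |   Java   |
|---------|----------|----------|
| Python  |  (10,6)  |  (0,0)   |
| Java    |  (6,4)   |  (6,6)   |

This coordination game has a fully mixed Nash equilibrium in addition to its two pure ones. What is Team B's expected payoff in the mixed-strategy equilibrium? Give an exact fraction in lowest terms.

Team A mixes with probability p on Python, chosen so Team B is indifferent: 6p + 4(1−p) = 0p + 6(1−p) gives p = 1/4.
Team B's expected payoff is 6·1/4 + 4·3/4 = 9/2.

9/2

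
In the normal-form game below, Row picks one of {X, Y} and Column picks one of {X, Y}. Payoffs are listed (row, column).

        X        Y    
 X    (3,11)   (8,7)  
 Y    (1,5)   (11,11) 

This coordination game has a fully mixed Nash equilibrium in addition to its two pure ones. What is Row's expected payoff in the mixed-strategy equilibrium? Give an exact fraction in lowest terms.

Column mixes with probability q on X, chosen so Row is indifferent: 3q + 8(1−q) = 1q + 11(1−q) gives q = 3/5.
Row's expected payoff (from either row, since indifferent) is 3·3/5 + 8·2/5 = 5.

5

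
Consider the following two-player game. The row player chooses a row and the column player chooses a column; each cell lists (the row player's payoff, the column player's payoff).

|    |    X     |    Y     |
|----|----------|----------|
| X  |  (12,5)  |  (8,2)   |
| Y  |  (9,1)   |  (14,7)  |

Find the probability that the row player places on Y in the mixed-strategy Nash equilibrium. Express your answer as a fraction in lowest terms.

The row player's mix p on X must make the column player indifferent between X and Y.
The column player's payoff from X: 5p + 1(1−p). From Y: 2p + 7(1−p).
Set equal: 3p = 6(1−p) → p = 6/9 = 2/3.
Probability on Y is 1 − 2/3 = 1/3.

1/3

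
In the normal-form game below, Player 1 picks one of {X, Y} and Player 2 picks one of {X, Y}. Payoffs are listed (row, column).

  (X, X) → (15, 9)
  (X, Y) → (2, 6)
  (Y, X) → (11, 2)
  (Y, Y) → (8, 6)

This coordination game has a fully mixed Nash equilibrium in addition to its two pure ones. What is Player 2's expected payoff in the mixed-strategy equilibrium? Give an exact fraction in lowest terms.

Player 1 mixes with probability p on X, chosen so Player 2 is indifferent: 9p + 2(1−p) = 6p + 6(1−p) gives p = 4/7.
Player 2's expected payoff is 9·4/7 + 2·3/7 = 6.

6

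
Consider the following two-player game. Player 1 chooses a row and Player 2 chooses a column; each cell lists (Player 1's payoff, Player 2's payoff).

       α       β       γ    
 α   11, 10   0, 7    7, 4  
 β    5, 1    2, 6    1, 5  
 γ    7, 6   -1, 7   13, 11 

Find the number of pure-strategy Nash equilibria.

3

Both α: Player 1 gets 11 (best alternative 7); Player 2 gets 10 (best alternative 7). Neither deviates — NE.
Both β: Player 1 gets 2 (best alternative 0); Player 2 gets 6 (best alternative 5). Neither deviates — NE.
Both γ: Player 1 gets 13 (best alternative 7); Player 2 gets 11 (best alternative 7). Neither deviates — NE.
(γ, β) is not a NE: Player 1 would switch to β (2 > -1).
No other cell survives both best-response checks, so there are 3 pure NE.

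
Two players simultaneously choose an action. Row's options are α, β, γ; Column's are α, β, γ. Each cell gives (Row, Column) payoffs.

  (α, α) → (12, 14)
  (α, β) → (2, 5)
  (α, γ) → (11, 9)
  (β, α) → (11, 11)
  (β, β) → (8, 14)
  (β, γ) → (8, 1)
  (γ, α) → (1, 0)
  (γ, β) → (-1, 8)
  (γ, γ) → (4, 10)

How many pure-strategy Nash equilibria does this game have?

Both α: Row gets 12 (best alternative 11); Column gets 14 (best alternative 9). Neither deviates — NE.
Both β: Row gets 8 (best alternative 2); Column gets 14 (best alternative 11). Neither deviates — NE.
Both γ is not a NE: Row would switch to α (11 > 4).
No other cell survives both best-response checks, so there are 2 pure NE.

2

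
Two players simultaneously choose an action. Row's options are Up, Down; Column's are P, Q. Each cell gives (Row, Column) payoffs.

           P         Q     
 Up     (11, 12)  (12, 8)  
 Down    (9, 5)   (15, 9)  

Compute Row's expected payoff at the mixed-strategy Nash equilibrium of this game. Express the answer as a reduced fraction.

57/5

Column mixes with probability q on P, chosen so Row is indifferent: 11q + 12(1−q) = 9q + 15(1−q) gives q = 3/5.
Row's expected payoff (from either row, since indifferent) is 11·3/5 + 12·2/5 = 57/5.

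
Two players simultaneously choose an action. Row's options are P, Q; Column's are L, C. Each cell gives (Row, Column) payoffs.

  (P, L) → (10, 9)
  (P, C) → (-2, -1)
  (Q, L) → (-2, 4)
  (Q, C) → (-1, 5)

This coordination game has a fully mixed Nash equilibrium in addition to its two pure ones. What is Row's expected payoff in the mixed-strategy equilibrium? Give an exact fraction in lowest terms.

-14/13

Column mixes with probability q on L, chosen so Row is indifferent: 10q + (-2)(1−q) = (-2)q + (-1)(1−q) gives q = 1/13.
Row's expected payoff (from either row, since indifferent) is 10·1/13 + (-2)·12/13 = -14/13.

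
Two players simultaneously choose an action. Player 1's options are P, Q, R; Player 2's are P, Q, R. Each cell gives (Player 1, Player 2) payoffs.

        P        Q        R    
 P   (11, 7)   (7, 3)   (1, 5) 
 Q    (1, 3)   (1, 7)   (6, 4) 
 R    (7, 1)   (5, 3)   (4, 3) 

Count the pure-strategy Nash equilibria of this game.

Both P: Player 1 gets 11 (best alternative 7); Player 2 gets 7 (best alternative 5). Neither deviates — NE.
Both Q is not a NE: Player 1 would switch to P (7 > 1).
No other cell survives both best-response checks, so there is 1 pure NE.

1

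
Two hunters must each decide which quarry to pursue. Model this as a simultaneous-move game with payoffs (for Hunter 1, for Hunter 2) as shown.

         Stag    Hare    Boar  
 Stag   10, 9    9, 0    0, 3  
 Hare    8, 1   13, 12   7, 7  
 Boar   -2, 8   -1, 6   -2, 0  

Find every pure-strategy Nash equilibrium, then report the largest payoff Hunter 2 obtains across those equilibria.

12

Both Stag is a pure NE (Hunter 1: 10 ≥ 8; Hunter 2: 9 ≥ 3). Hunter 2 gets 9.
Both Hare is a pure NE (Hunter 1: 13 ≥ 9; Hunter 2: 12 ≥ 7). Hunter 2 gets 12.
Every other cell has a profitable deviation for at least one player. Highest of {9, 12} is 12.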